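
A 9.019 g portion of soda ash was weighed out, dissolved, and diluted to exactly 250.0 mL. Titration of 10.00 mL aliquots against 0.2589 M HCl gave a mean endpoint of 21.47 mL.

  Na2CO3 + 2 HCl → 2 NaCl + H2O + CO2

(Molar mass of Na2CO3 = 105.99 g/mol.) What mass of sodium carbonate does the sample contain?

7.364 g

n(HCl) per titration = 0.02147 × 0.2589 = 5.559 × 10^-3 mol
From the 1:2 ratio, n(Na2CO3) in each aliquot = 1/2 × 5.559 × 10^-3 = 2.779 × 10^-3 mol
n(Na2CO3) in the whole flask = 2.779 × 10^-3 × 250.0/10.00 = 0.06948 mol
mass of Na2CO3 = 0.06948 × 105.99 = 7.364 g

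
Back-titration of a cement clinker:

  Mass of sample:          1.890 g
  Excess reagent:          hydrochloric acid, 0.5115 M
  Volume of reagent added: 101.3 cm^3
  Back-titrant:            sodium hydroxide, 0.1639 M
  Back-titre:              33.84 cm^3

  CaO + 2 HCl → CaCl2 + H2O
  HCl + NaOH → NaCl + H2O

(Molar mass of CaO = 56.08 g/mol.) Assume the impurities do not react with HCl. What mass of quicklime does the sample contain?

n(HCl) added = 0.1013 × 0.5115 = 0.05181 mol
n(NaOH) used in back-titration = 0.03384 × 0.1639 = 5.546 × 10^-3 mol
n(HCl) left over = 5.546 × 10^-3 mol (1:1 ratio)
n(HCl) consumed by analyte = 0.05181 − 5.546 × 10^-3 = 0.04627 mol
From the 1:2 ratio, n(CaO) = 1/2 × 0.04627 = 0.02313 mol
mass of CaO = 0.02313 × 56.08 = 1.297 g

1.297 g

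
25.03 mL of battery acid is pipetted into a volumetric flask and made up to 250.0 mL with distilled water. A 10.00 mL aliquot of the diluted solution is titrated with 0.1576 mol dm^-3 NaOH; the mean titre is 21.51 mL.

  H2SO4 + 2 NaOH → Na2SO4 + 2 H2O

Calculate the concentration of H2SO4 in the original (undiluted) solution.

1.693 mol/L

n(NaOH) = 0.02151 × 0.1576 = 3.390 × 10^-3 mol
From the 1:2 ratio, n(H2SO4) in the aliquot = 1/2 × 3.390 × 10^-3 = 1.695 × 10^-3 mol
[H2SO4]_dilute = 1.695 × 10^-3 / 0.01000 = 0.1695 mol/L
Dilution factor = 250.0 / 25.03 = 9.988
[H2SO4]_stock = 0.1695 × 9.988 = 1.693 mol/L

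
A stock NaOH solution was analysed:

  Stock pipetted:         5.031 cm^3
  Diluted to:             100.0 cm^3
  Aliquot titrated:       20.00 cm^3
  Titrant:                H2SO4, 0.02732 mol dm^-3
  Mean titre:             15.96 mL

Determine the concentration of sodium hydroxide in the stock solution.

0.8667 mol/L

2 NaOH + H2SO4 → Na2SO4 + 2 H2O
n(H2SO4) = 0.01596 × 0.02732 = 4.360 × 10^-4 mol
From the 2:1 ratio, n(NaOH) in the aliquot = 2/1 × 4.360 × 10^-4 = 8.721 × 10^-4 mol
[NaOH]_dilute = 8.721 × 10^-4 / 0.02000 = 0.04360 mol/L
Dilution factor = 100.0 / 5.031 = 19.88
[NaOH]_stock = 0.04360 × 19.88 = 0.8667 mol/L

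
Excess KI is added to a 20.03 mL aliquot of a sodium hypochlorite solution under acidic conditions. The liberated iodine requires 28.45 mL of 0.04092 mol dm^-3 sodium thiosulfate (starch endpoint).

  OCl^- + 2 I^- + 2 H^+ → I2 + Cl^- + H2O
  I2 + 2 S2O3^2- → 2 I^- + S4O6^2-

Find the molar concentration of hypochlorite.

0.02906 mol/L

n(S2O3^2-) = 0.02845 × 0.04092 = 1.164 × 10^-3 mol
n(I2) = n(S2O3^2-)/2 = 5.821 × 10^-4 mol
n(OCl^-) in the aliquot = 5.821 × 10^-4 mol (1:1 ratio)
[OCl^-] = 5.821 × 10^-4 / 0.02003 = 0.02906 mol/L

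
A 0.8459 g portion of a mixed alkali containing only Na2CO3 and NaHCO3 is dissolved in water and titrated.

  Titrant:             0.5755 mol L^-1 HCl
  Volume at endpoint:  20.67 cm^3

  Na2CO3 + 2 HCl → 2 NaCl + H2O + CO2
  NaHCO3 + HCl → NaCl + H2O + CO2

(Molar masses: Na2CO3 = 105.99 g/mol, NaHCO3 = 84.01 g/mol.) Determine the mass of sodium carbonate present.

n(HCl) = 0.02067 × 0.5755 = 0.01190 mol
Let x = n(Na2CO3), y = n(NaHCO3).
Titrant: 2x + 1y = 0.01190;  mass: 105.99x + 84.01y = 0.8459
Solving, x = 2.474 × 10^-3 mol, y = 6.948 × 10^-3 mol
mass of Na2CO3 = 2.474 × 10^-3 × 105.99 = 0.2622 g

0.2622 g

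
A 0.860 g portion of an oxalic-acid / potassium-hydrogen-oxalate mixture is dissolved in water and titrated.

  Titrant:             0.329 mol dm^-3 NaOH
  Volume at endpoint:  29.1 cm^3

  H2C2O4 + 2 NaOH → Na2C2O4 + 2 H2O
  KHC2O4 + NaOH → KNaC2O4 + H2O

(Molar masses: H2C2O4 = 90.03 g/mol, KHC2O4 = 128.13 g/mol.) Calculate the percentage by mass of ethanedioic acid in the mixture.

n(NaOH) = 0.0291 × 0.329 = 9.57 × 10^-3 mol
Let x = n(H2C2O4), y = n(KHC2O4).
Titrant: 2x + 1y = 9.57 × 10^-3;  mass: 90.03x + 128.13y = 0.860
Solving, x = 2.21 × 10^-3 mol, y = 5.16 × 10^-3 mol
mass of H2C2O4 = 2.21 × 10^-3 × 90.03 = 0.199 g
% H2C2O4 = 0.199 / 0.860 × 100 = 23.1 %

23.1 %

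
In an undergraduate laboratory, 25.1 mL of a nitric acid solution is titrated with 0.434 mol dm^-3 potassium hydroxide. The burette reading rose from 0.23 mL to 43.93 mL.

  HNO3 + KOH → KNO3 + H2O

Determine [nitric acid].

n(KOH) = 0.0437 L × 0.434 mol/L = 0.0190 mol
n(HNO3) = 0.0190 mol (1:1 mole ratio)
[HNO3] = 0.0190 mol / 0.0251 L = 0.756 mol/L

0.756 mol/L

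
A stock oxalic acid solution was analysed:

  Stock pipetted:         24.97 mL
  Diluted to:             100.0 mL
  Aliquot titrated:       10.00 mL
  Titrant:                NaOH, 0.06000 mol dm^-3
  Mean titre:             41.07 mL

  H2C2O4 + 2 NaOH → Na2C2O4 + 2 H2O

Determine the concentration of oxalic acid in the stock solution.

0.4934 mol/L

n(NaOH) = 0.04107 × 0.06000 = 2.464 × 10^-3 mol
From the 1:2 ratio, n(H2C2O4) in the aliquot = 1/2 × 2.464 × 10^-3 = 1.232 × 10^-3 mol
[H2C2O4]_dilute = 1.232 × 10^-3 / 0.01000 = 0.1232 mol/L
Dilution factor = 100.0 / 24.97 = 4.005
[H2C2O4]_stock = 0.1232 × 4.005 = 0.4934 mol/L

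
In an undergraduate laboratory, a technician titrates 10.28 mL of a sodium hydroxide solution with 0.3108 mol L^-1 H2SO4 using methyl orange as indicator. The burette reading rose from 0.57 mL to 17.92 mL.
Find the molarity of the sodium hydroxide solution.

1.049 mol/L

2 NaOH + H2SO4 → Na2SO4 + 2 H2O
n(H2SO4) = 0.01735 L × 0.3108 mol/L = 5.392 × 10^-3 mol
From the 2:1 mole ratio, n(NaOH) = 2/1 × 5.392 × 10^-3 = 0.01078 mol
[NaOH] = 0.01078 mol / 0.01028 L = 1.049 mol/L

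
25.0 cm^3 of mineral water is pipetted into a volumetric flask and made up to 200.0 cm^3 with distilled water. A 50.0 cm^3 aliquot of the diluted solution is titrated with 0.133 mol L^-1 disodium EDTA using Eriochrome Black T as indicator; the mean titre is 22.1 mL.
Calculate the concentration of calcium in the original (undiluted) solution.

0.470 mol/L

Ca^2+ + EDTA^4- → [Ca(EDTA)]^2-
n(EDTA) = 0.0221 × 0.133 = 2.94 × 10^-3 mol
n(Ca2+) in the aliquot = 2.94 × 10^-3 mol (1:1 ratio)
[Ca2+]_dilute = 2.94 × 10^-3 / 0.0500 = 0.0588 mol/L
Dilution factor = 200.0 / 25.0 = 8.000
[Ca2+]_stock = 0.0588 × 8.000 = 0.470 mol/L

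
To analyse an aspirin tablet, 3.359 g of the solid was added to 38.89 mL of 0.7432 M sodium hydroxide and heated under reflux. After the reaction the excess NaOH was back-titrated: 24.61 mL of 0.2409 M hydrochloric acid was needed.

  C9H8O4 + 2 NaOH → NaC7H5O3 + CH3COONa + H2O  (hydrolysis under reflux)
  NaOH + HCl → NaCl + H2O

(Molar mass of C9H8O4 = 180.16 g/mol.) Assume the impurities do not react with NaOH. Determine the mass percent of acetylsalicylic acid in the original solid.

n(NaOH) added = 0.03889 × 0.7432 = 0.02890 mol
n(HCl) used in back-titration = 0.02461 × 0.2409 = 5.929 × 10^-3 mol
n(NaOH) left over = 5.929 × 10^-3 mol (1:1 ratio)
n(NaOH) consumed by analyte = 0.02890 − 5.929 × 10^-3 = 0.02297 mol
From the 1:2 ratio, n(C9H8O4) = 1/2 × 0.02297 = 0.01149 mol
mass of C9H8O4 = 0.01149 × 180.16 = 2.070 g
% C9H8O4 = 2.070 / 3.359 × 100 = 61.61 %

61.61 %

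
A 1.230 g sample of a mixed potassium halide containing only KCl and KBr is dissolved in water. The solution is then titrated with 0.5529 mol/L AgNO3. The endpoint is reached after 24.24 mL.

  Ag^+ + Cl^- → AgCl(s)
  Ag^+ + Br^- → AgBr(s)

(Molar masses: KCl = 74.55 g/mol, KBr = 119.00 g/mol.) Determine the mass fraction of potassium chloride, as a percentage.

49.75 %

n(AgNO3) = 0.02424 × 0.5529 = 0.01340 mol
Let x = n(KCl), y = n(KBr).
Titrant: 1x + 1y = 0.01340;  mass: 74.55x + 119.00y = 1.230
Solving, x = 8.209 × 10^-3 mol, y = 5.194 × 10^-3 mol
mass of KCl = 8.209 × 10^-3 × 74.55 = 0.6120 g
% KCl = 0.6120 / 1.230 × 100 = 49.75 %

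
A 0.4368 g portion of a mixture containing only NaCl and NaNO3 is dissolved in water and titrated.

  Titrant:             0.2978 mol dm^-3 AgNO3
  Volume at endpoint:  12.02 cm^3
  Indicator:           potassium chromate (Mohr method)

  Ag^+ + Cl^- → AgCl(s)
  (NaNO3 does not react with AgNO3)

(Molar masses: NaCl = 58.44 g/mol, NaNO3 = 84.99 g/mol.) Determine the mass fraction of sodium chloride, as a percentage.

47.89 %

n(AgNO3) = 0.01202 × 0.2978 = 3.580 × 10^-3 mol
Let x = n(NaCl), y = n(NaNO3).
Titrant: 1x = 3.580 × 10^-3;  mass: 58.44x + 84.99y = 0.4368
Solving, x = 3.580 × 10^-3 mol, y = 2.678 × 10^-3 mol
mass of NaCl = 3.580 × 10^-3 × 58.44 = 0.2092 g
% NaCl = 0.2092 / 0.4368 × 100 = 47.89 %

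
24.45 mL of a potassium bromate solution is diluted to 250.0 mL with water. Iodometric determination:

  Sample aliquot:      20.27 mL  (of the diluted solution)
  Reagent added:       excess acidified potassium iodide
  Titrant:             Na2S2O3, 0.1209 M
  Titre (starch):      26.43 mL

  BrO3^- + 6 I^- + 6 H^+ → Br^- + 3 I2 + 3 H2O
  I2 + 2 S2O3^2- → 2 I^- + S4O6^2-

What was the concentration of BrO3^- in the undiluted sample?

0.2686 M

n(S2O3^2-) = 0.02643 × 0.1209 = 3.195 × 10^-3 mol
n(I2) = n(S2O3^2-)/2 = 1.598 × 10^-3 mol
From the 1:3 ratio, n(BrO3^-) in the aliquot = 1/3 × 1.598 × 10^-3 = 5.326 × 10^-4 mol
[BrO3^-]_dilute = 5.326 × 10^-4 / 0.02027 = 0.02627 mol/L
[BrO3^-]_original = 0.02627 × 250.0/24.45 = 0.2686 mol/L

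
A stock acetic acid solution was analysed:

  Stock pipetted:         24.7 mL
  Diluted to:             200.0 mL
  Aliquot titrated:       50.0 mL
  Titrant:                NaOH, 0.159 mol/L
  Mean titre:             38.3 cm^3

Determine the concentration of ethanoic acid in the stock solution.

CH3COOH + NaOH → CH3COONa + H2O
n(NaOH) = 0.0383 × 0.159 = 6.09 × 10^-3 mol
n(CH3COOH) in the aliquot = 6.09 × 10^-3 mol (1:1 ratio)
[CH3COOH]_dilute = 6.09 × 10^-3 / 0.0500 = 0.122 mol/L
Dilution factor = 200.0 / 24.7 = 8.097
[CH3COOH]_stock = 0.122 × 8.097 = 0.986 mol/L

0.986 mol/L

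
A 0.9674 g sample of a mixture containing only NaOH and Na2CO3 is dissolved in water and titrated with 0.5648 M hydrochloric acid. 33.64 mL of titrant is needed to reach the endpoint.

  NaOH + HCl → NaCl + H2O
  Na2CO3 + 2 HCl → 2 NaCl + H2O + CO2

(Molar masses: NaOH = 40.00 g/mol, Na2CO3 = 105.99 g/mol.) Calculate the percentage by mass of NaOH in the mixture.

n(HCl) = 0.03364 × 0.5648 = 0.01900 mol
Let x = n(NaOH), y = n(Na2CO3).
Titrant: 1x + 2y = 0.01900;  mass: 40.00x + 105.99y = 0.9674
Solving, x = 3.039 × 10^-3 mol, y = 7.980 × 10^-3 mol
mass of NaOH = 3.039 × 10^-3 × 40.00 = 0.1216 g
% NaOH = 0.1216 / 0.9674 × 100 = 12.57 %

12.57 %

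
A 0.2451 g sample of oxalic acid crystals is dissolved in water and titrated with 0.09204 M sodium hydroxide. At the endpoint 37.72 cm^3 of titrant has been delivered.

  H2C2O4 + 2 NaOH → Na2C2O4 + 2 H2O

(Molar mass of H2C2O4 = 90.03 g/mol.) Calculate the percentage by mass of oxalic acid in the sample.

63.76 %

n(NaOH) = 0.03772 L × 0.09204 mol/L = 3.472 × 10^-3 mol
From the 1:2 ratio, n(H2C2O4) = 1/2 × 3.472 × 10^-3 = 1.736 × 10^-3 mol
mass of H2C2O4 = 1.736 × 10^-3 × 90.03 g/mol = 0.1563 g
% H2C2O4 = 0.1563 / 0.2451 × 100 = 63.76 %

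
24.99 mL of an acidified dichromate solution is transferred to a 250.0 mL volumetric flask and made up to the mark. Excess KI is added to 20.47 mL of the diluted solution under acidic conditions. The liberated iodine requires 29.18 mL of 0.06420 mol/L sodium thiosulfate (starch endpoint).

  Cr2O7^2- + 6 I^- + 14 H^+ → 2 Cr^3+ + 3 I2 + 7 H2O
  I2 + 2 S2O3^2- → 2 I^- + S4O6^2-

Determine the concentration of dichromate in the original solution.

0.1526 mol/L

n(S2O3^2-) = 0.02918 × 0.06420 = 1.873 × 10^-3 mol
n(I2) = n(S2O3^2-)/2 = 9.367 × 10^-4 mol
From the 1:3 ratio, n(Cr2O7^2-) in the aliquot = 1/3 × 9.367 × 10^-4 = 3.122 × 10^-4 mol
[Cr2O7^2-]_dilute = 3.122 × 10^-4 / 0.02047 = 0.01525 mol/L
[Cr2O7^2-]_original = 0.01525 × 250.0/24.99 = 0.1526 mol/L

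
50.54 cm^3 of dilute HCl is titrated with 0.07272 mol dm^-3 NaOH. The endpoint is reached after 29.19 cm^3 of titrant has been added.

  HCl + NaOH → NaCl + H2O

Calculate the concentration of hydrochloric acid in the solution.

n(NaOH) = 0.02919 L × 0.07272 mol/L = 2.123 × 10^-3 mol
n(HCl) = 2.123 × 10^-3 mol (1:1 mole ratio)
[HCl] = 2.123 × 10^-3 mol / 0.05054 L = 0.04200 mol/L

0.04200 mol/L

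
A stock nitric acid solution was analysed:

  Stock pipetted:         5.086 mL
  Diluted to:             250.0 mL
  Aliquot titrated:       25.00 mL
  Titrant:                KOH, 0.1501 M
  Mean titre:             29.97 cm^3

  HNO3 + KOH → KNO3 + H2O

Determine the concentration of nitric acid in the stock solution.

n(KOH) = 0.02997 × 0.1501 = 4.498 × 10^-3 mol
n(HNO3) in the aliquot = 4.498 × 10^-3 mol (1:1 ratio)
[HNO3]_dilute = 4.498 × 10^-3 / 0.02500 = 0.1799 mol/L
Dilution factor = 250.0 / 5.086 = 49.15
[HNO3]_stock = 0.1799 × 49.15 = 8.845 mol/L

8.845 M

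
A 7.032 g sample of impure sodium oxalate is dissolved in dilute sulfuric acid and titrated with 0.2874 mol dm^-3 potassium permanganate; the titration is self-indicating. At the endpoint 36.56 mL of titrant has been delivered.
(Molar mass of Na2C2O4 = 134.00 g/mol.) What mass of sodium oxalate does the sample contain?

2 MnO4^- + 5 C2O4^2- + 16 H^+ → 2 Mn^2+ + 10 CO2 + 8 H2O
n(KMnO4) = 0.03656 L × 0.2874 mol/L = 0.01051 mol
From the 5:2 ratio, n(Na2C2O4) = 5/2 × 0.01051 = 0.02627 mol
mass of Na2C2O4 = 0.02627 × 134.00 g/mol = 3.520 g

3.520 g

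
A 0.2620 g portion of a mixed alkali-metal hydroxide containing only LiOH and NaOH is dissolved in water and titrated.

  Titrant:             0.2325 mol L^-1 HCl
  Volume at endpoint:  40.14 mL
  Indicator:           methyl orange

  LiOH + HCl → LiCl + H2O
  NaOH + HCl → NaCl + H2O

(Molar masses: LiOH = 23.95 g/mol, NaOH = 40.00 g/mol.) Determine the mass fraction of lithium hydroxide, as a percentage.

n(HCl) = 0.04014 × 0.2325 = 9.333 × 10^-3 mol
Let x = n(LiOH), y = n(NaOH).
Titrant: 1x + 1y = 9.333 × 10^-3;  mass: 23.95x + 40.00y = 0.2620
Solving, x = 6.935 × 10^-3 mol, y = 2.398 × 10^-3 mol
mass of LiOH = 6.935 × 10^-3 × 23.95 = 0.1661 g
% LiOH = 0.1661 / 0.2620 × 100 = 63.39 %

63.39 %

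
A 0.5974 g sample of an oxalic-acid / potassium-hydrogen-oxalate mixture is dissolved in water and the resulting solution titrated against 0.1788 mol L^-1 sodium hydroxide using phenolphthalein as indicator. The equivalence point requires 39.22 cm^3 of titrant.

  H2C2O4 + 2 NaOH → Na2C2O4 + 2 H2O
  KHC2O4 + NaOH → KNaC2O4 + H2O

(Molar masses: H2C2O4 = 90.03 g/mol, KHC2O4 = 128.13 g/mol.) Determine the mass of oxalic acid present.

0.1631 g

n(NaOH) = 0.03922 × 0.1788 = 7.013 × 10^-3 mol
Let x = n(H2C2O4), y = n(KHC2O4).
Titrant: 2x + 1y = 7.013 × 10^-3;  mass: 90.03x + 128.13y = 0.5974
Solving, x = 1.811 × 10^-3 mol, y = 3.390 × 10^-3 mol
mass of H2C2O4 = 1.811 × 10^-3 × 90.03 = 0.1631 g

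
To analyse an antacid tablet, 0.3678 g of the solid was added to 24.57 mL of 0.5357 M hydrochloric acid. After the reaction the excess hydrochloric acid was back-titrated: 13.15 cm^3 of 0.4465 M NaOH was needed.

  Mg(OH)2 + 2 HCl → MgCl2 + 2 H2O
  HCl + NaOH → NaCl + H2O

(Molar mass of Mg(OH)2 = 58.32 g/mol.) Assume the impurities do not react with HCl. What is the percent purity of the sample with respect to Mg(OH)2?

57.80 %

n(HCl) added = 0.02457 × 0.5357 = 0.01316 mol
n(NaOH) used in back-titration = 0.01315 × 0.4465 = 5.871 × 10^-3 mol
n(HCl) left over = 5.871 × 10^-3 mol (1:1 ratio)
n(HCl) consumed by analyte = 0.01316 − 5.871 × 10^-3 = 7.291 × 10^-3 mol
From the 1:2 ratio, n(Mg(OH)2) = 1/2 × 7.291 × 10^-3 = 3.645 × 10^-3 mol
mass of Mg(OH)2 = 3.645 × 10^-3 × 58.32 = 0.2126 g
% Mg(OH)2 = 0.2126 / 0.3678 × 100 = 57.80 %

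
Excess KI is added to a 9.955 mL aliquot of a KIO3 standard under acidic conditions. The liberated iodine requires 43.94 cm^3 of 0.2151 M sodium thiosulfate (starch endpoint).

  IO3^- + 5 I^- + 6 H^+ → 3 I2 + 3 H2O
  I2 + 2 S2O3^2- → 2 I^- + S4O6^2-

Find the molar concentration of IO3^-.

0.1582 M

n(S2O3^2-) = 0.04394 × 0.2151 = 9.451 × 10^-3 mol
n(I2) = n(S2O3^2-)/2 = 4.726 × 10^-3 mol
From the 1:3 ratio, n(IO3^-) in the aliquot = 1/3 × 4.726 × 10^-3 = 1.575 × 10^-3 mol
[IO3^-] = 1.575 × 10^-3 / 0.009955 = 0.1582 mol/L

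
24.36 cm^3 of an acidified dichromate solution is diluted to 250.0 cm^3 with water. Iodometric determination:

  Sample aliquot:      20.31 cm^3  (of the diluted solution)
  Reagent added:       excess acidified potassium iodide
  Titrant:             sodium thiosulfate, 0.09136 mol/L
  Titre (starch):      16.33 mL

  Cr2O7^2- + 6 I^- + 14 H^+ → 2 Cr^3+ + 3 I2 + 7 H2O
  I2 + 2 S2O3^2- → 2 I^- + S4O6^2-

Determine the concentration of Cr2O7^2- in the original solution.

n(S2O3^2-) = 0.01633 × 0.09136 = 1.492 × 10^-3 mol
n(I2) = n(S2O3^2-)/2 = 7.460 × 10^-4 mol
From the 1:3 ratio, n(Cr2O7^2-) in the aliquot = 1/3 × 7.460 × 10^-4 = 2.487 × 10^-4 mol
[Cr2O7^2-]_dilute = 2.487 × 10^-4 / 0.02031 = 0.01224 mol/L
[Cr2O7^2-]_original = 0.01224 × 250.0/24.36 = 0.1256 mol/L

0.1256 mol/L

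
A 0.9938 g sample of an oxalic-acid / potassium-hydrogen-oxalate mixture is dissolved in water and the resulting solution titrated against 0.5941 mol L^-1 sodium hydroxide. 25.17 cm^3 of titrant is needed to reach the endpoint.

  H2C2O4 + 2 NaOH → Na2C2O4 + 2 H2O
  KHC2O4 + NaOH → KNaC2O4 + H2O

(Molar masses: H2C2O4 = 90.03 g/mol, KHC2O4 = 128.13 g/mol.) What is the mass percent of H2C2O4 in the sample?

50.26 %

n(NaOH) = 0.02517 × 0.5941 = 0.01495 mol
Let x = n(H2C2O4), y = n(KHC2O4).
Titrant: 2x + 1y = 0.01495;  mass: 90.03x + 128.13y = 0.9938
Solving, x = 5.548 × 10^-3 mol, y = 3.858 × 10^-3 mol
mass of H2C2O4 = 5.548 × 10^-3 × 90.03 = 0.4995 g
% H2C2O4 = 0.4995 / 0.9938 × 100 = 50.26 %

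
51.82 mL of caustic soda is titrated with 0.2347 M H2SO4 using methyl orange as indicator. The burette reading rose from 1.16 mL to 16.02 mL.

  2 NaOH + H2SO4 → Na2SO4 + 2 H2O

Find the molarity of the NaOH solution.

0.1346 M

n(H2SO4) = 0.01486 L × 0.2347 mol/L = 3.488 × 10^-3 mol
From the 2:1 mole ratio, n(NaOH) = 2/1 × 3.488 × 10^-3 = 6.975 × 10^-3 mol
[NaOH] = 6.975 × 10^-3 mol / 0.05182 L = 0.1346 mol/L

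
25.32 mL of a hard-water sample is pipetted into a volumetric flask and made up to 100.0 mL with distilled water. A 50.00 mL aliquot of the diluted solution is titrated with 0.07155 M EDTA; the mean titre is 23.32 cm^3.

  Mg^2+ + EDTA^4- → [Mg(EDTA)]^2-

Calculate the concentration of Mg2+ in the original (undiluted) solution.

0.1318 M

n(EDTA) = 0.02332 × 0.07155 = 1.669 × 10^-3 mol
n(Mg2+) in the aliquot = 1.669 × 10^-3 mol (1:1 ratio)
[Mg2+]_dilute = 1.669 × 10^-3 / 0.05000 = 0.03337 mol/L
Dilution factor = 100.0 / 25.32 = 3.949
[Mg2+]_stock = 0.03337 × 3.949 = 0.1318 mol/L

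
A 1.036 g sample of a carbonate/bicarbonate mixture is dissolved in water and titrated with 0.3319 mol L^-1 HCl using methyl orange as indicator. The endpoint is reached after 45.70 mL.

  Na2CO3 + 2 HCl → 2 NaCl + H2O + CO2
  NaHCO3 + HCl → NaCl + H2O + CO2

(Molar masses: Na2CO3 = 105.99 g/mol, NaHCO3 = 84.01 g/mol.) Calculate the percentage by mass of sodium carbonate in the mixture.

39.29 %

n(HCl) = 0.04570 × 0.3319 = 0.01517 mol
Let x = n(Na2CO3), y = n(NaHCO3).
Titrant: 2x + 1y = 0.01517;  mass: 105.99x + 84.01y = 1.036
Solving, x = 3.841 × 10^-3 mol, y = 7.486 × 10^-3 mol
mass of Na2CO3 = 3.841 × 10^-3 × 105.99 = 0.4071 g
% Na2CO3 = 0.4071 / 1.036 × 100 = 39.29 %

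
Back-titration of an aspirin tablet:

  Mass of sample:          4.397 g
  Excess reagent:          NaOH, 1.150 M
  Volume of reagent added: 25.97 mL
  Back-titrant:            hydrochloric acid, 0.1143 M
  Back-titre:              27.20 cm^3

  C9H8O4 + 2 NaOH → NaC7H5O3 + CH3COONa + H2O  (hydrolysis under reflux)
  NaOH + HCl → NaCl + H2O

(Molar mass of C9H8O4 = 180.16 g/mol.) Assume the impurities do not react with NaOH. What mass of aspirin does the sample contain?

n(NaOH) added = 0.02597 × 1.150 = 0.02987 mol
n(HCl) used in back-titration = 0.02720 × 0.1143 = 3.109 × 10^-3 mol
n(NaOH) left over = 3.109 × 10^-3 mol (1:1 ratio)
n(NaOH) consumed by analyte = 0.02987 − 3.109 × 10^-3 = 0.02676 mol
From the 1:2 ratio, n(C9H8O4) = 1/2 × 0.02676 = 0.01338 mol
mass of C9H8O4 = 0.01338 × 180.16 = 2.410 g

2.410 g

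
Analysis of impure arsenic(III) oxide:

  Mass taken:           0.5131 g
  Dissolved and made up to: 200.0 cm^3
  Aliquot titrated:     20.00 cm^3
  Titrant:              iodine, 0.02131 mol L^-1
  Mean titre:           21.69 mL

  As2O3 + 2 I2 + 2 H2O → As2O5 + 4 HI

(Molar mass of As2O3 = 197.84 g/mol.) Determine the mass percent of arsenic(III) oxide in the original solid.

n(I2) per titration = 0.02169 × 0.02131 = 4.622 × 10^-4 mol
From the 1:2 ratio, n(As2O3) in each aliquot = 1/2 × 4.622 × 10^-4 = 2.311 × 10^-4 mol
n(As2O3) in the whole flask = 2.311 × 10^-4 × 200.0/20.00 = 2.311 × 10^-3 mol
mass of As2O3 = 2.311 × 10^-3 × 197.84 = 0.4572 g
% As2O3 = 0.4572 / 0.5131 × 100 = 89.11 %

89.11 %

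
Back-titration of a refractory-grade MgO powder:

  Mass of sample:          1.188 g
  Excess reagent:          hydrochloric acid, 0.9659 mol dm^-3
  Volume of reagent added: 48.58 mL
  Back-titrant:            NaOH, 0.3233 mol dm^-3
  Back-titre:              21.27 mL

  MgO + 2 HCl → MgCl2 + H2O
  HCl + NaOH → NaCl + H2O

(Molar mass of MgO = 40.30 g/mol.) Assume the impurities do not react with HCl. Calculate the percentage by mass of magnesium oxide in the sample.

n(HCl) added = 0.04858 × 0.9659 = 0.04692 mol
n(NaOH) used in back-titration = 0.02127 × 0.3233 = 6.877 × 10^-3 mol
n(HCl) left over = 6.877 × 10^-3 mol (1:1 ratio)
n(HCl) consumed by analyte = 0.04692 − 6.877 × 10^-3 = 0.04005 mol
From the 1:2 ratio, n(MgO) = 1/2 × 0.04005 = 0.02002 mol
mass of MgO = 0.02002 × 40.30 = 0.8069 g
% MgO = 0.8069 / 1.188 × 100 = 67.92 %

67.92 %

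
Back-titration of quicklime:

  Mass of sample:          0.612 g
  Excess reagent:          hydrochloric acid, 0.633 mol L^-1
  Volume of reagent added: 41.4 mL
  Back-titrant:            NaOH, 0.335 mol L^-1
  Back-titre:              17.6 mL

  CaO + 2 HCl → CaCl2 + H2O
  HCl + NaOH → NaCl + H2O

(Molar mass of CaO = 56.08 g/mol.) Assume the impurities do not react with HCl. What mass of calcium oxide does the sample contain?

0.569 g

n(HCl) added = 0.0414 × 0.633 = 0.0262 mol
n(NaOH) used in back-titration = 0.0176 × 0.335 = 5.90 × 10^-3 mol
n(HCl) left over = 5.90 × 10^-3 mol (1:1 ratio)
n(HCl) consumed by analyte = 0.0262 − 5.90 × 10^-3 = 0.0203 mol
From the 1:2 ratio, n(CaO) = 1/2 × 0.0203 = 0.0102 mol
mass of CaO = 0.0102 × 56.08 = 0.569 g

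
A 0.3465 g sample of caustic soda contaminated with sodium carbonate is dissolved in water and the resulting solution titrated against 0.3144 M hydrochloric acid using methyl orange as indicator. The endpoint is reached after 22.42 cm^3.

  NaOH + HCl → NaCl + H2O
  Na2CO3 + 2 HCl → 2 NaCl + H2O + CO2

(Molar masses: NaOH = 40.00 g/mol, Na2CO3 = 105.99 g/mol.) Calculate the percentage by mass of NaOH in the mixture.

24.03 %

n(HCl) = 0.02242 × 0.3144 = 7.049 × 10^-3 mol
Let x = n(NaOH), y = n(Na2CO3).
Titrant: 1x + 2y = 7.049 × 10^-3;  mass: 40.00x + 105.99y = 0.3465
Solving, x = 2.082 × 10^-3 mol, y = 2.483 × 10^-3 mol
mass of NaOH = 2.082 × 10^-3 × 40.00 = 0.08327 g
% NaOH = 0.08327 / 0.3465 × 100 = 24.03 %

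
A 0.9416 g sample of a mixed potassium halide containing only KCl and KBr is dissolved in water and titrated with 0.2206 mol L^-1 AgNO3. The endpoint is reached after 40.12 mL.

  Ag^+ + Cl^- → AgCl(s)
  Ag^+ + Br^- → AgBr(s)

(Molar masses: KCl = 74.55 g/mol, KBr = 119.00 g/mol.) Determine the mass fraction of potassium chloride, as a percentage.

n(AgNO3) = 0.04012 × 0.2206 = 8.850 × 10^-3 mol
Let x = n(KCl), y = n(KBr).
Titrant: 1x + 1y = 8.850 × 10^-3;  mass: 74.55x + 119.00y = 0.9416
Solving, x = 2.511 × 10^-3 mol, y = 6.340 × 10^-3 mol
mass of KCl = 2.511 × 10^-3 × 74.55 = 0.1872 g
% KCl = 0.1872 / 0.9416 × 100 = 19.88 %

19.88 %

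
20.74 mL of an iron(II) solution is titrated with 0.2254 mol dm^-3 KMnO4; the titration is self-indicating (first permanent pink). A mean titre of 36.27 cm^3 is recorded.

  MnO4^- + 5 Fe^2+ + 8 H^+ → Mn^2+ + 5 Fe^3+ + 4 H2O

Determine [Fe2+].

1.971 mol/L

n(KMnO4) = 0.03627 L × 0.2254 mol/L = 8.175 × 10^-3 mol
From the 5:1 mole ratio, n(Fe2+) = 5/1 × 8.175 × 10^-3 = 0.04088 mol
[Fe2+] = 0.04088 mol / 0.02074 L = 1.971 mol/L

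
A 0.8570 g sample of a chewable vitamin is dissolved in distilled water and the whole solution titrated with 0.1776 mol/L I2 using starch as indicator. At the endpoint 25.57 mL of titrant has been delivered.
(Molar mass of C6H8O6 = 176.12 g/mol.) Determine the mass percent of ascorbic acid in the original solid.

93.33 %

C6H8O6 + I2 → C6H6O6 + 2 HI
n(I2) = 0.02557 L × 0.1776 mol/L = 4.541 × 10^-3 mol
n(C6H8O6) = 4.541 × 10^-3 mol (1:1 ratio)
mass of C6H8O6 = 4.541 × 10^-3 × 176.12 g/mol = 0.7998 g
% C6H8O6 = 0.7998 / 0.8570 × 100 = 93.33 %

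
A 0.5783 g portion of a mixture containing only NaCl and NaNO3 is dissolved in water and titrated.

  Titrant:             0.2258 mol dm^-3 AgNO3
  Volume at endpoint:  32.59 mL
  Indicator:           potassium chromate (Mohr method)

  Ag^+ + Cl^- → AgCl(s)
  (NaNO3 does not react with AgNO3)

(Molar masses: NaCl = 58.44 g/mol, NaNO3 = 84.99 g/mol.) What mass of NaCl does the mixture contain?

0.4300 g

n(AgNO3) = 0.03259 × 0.2258 = 7.359 × 10^-3 mol
Let x = n(NaCl), y = n(NaNO3).
Titrant: 1x = 7.359 × 10^-3;  mass: 58.44x + 84.99y = 0.5783
Solving, x = 7.359 × 10^-3 mol, y = 1.744 × 10^-3 mol
mass of NaCl = 7.359 × 10^-3 × 58.44 = 0.4300 g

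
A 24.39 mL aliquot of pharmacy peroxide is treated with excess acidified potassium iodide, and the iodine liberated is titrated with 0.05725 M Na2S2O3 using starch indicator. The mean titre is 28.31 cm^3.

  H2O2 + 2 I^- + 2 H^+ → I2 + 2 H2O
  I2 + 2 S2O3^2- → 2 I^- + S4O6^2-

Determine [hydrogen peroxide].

n(S2O3^2-) = 0.02831 × 0.05725 = 1.621 × 10^-3 mol
n(I2) = n(S2O3^2-)/2 = 8.104 × 10^-4 mol
n(H2O2) in the aliquot = 8.104 × 10^-4 mol (1:1 ratio)
[H2O2] = 8.104 × 10^-4 / 0.02439 = 0.03323 mol/L

0.03323 M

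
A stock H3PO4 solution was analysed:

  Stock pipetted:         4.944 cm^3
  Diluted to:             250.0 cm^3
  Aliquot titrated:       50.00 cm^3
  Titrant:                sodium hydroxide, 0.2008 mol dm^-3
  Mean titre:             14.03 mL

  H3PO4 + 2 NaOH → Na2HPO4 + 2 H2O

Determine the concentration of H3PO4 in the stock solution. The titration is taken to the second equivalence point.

n(NaOH) = 0.01403 × 0.2008 = 2.817 × 10^-3 mol
From the 1:2 ratio, n(H3PO4) in the aliquot = 1/2 × 2.817 × 10^-3 = 1.409 × 10^-3 mol
[H3PO4]_dilute = 1.409 × 10^-3 / 0.05000 = 0.02817 mol/L
Dilution factor = 250.0 / 4.944 = 50.57
[H3PO4]_stock = 0.02817 × 50.57 = 1.425 mol/L

1.425 mol/L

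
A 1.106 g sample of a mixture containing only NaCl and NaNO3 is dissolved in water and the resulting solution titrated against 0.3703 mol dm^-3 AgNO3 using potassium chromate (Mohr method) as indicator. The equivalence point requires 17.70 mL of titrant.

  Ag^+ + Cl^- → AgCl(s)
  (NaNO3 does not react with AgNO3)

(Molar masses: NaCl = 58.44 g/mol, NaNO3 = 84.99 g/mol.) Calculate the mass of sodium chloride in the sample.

n(AgNO3) = 0.01770 × 0.3703 = 6.554 × 10^-3 mol
Let x = n(NaCl), y = n(NaNO3).
Titrant: 1x = 6.554 × 10^-3;  mass: 58.44x + 84.99y = 1.106
Solving, x = 6.554 × 10^-3 mol, y = 8.506 × 10^-3 mol
mass of NaCl = 6.554 × 10^-3 × 58.44 = 0.3830 g

0.3830 g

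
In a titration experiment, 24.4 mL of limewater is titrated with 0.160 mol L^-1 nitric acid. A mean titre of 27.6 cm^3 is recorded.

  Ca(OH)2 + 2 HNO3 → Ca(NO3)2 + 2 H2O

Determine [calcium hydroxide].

n(HNO3) = 0.0276 L × 0.160 mol/L = 4.42 × 10^-3 mol
From the 1:2 mole ratio, n(Ca(OH)2) = 1/2 × 4.42 × 10^-3 = 2.21 × 10^-3 mol
[Ca(OH)2] = 2.21 × 10^-3 mol / 0.0244 L = 0.0905 mol/L

0.0905 mol/L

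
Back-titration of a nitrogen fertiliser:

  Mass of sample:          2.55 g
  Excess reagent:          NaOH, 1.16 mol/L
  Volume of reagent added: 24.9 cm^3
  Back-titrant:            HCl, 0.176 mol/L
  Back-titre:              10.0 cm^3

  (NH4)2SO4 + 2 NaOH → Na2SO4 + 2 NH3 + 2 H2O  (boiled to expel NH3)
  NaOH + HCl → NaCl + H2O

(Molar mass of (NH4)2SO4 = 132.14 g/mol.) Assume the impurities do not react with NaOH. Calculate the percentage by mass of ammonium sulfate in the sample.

70.3 %

n(NaOH) added = 0.0249 × 1.16 = 0.0289 mol
n(HCl) used in back-titration = 0.0100 × 0.176 = 1.76 × 10^-3 mol
n(NaOH) left over = 1.76 × 10^-3 mol (1:1 ratio)
n(NaOH) consumed by analyte = 0.0289 − 1.76 × 10^-3 = 0.0271 mol
From the 1:2 ratio, n((NH4)2SO4) = 1/2 × 0.0271 = 0.0136 mol
mass of (NH4)2SO4 = 0.0136 × 132.14 = 1.79 g
% (NH4)2SO4 = 1.79 / 2.55 × 100 = 70.3 %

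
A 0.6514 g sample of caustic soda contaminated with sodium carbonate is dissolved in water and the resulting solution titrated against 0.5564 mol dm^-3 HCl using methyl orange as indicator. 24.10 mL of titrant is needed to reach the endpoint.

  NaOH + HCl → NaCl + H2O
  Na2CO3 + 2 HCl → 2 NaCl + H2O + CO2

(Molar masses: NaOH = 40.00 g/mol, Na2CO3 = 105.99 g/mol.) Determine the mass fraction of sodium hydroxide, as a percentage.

n(HCl) = 0.02410 × 0.5564 = 0.01341 mol
Let x = n(NaOH), y = n(Na2CO3).
Titrant: 1x + 2y = 0.01341;  mass: 40.00x + 105.99y = 0.6514
Solving, x = 4.557 × 10^-3 mol, y = 4.426 × 10^-3 mol
mass of NaOH = 4.557 × 10^-3 × 40.00 = 0.1823 g
% NaOH = 0.1823 / 0.6514 × 100 = 27.98 %

27.98 %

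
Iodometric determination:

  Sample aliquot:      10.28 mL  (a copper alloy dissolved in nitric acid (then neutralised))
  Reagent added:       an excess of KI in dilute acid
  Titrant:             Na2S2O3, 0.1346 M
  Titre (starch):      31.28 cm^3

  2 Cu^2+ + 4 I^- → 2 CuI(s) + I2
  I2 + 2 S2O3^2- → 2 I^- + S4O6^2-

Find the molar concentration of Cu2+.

n(S2O3^2-) = 0.03128 × 0.1346 = 4.210 × 10^-3 mol
n(I2) = n(S2O3^2-)/2 = 2.105 × 10^-3 mol
From the 2:1 ratio, n(Cu2+) in the aliquot = 2/1 × 2.105 × 10^-3 = 4.210 × 10^-3 mol
[Cu2+] = 4.210 × 10^-3 / 0.01028 = 0.4096 mol/L

0.4096 M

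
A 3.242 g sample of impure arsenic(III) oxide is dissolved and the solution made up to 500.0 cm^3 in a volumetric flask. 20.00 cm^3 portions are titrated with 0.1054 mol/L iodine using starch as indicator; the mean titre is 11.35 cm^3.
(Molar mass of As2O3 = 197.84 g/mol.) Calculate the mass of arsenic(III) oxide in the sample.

As2O3 + 2 I2 + 2 H2O → As2O5 + 4 HI
n(I2) per titration = 0.01135 × 0.1054 = 1.196 × 10^-3 mol
From the 1:2 ratio, n(As2O3) in each aliquot = 1/2 × 1.196 × 10^-3 = 5.981 × 10^-4 mol
n(As2O3) in the whole flask = 5.981 × 10^-4 × 500.0/20.00 = 0.01495 mol
mass of As2O3 = 0.01495 × 197.84 = 2.958 g

2.958 g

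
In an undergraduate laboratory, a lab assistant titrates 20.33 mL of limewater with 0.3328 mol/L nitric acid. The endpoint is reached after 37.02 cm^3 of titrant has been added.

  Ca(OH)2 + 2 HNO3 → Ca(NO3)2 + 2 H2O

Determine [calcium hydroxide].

n(HNO3) = 0.03702 L × 0.3328 mol/L = 0.01232 mol
From the 1:2 mole ratio, n(Ca(OH)2) = 1/2 × 0.01232 = 6.160 × 10^-3 mol
[Ca(OH)2] = 6.160 × 10^-3 mol / 0.02033 L = 0.3030 mol/L

0.3030 mol/L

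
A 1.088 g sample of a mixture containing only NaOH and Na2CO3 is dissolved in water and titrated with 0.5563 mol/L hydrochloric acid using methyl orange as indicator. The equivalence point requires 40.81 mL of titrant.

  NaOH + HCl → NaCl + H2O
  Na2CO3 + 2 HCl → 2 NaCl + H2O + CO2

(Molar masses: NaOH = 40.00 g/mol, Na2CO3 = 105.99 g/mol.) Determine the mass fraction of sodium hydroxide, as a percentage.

n(HCl) = 0.04081 × 0.5563 = 0.02270 mol
Let x = n(NaOH), y = n(Na2CO3).
Titrant: 1x + 2y = 0.02270;  mass: 40.00x + 105.99y = 1.088
Solving, x = 8.859 × 10^-3 mol, y = 6.922 × 10^-3 mol
mass of NaOH = 8.859 × 10^-3 × 40.00 = 0.3544 g
% NaOH = 0.3544 / 1.088 × 100 = 32.57 %

32.57 %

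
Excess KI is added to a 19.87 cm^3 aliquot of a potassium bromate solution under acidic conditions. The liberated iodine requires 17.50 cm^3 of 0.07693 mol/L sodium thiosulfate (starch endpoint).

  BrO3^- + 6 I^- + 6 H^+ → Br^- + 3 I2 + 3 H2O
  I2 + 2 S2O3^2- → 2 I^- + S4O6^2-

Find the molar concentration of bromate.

0.01129 mol/L

n(S2O3^2-) = 0.01750 × 0.07693 = 1.346 × 10^-3 mol
n(I2) = n(S2O3^2-)/2 = 6.731 × 10^-4 mol
From the 1:3 ratio, n(BrO3^-) in the aliquot = 1/3 × 6.731 × 10^-4 = 2.244 × 10^-4 mol
[BrO3^-] = 2.244 × 10^-4 / 0.01987 = 0.01129 mol/L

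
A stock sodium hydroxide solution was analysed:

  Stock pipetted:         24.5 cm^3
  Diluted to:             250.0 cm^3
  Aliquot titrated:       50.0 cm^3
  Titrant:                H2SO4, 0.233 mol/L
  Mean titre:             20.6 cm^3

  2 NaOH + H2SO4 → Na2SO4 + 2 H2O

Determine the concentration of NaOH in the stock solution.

n(H2SO4) = 0.0206 × 0.233 = 4.80 × 10^-3 mol
From the 2:1 ratio, n(NaOH) in the aliquot = 2/1 × 4.80 × 10^-3 = 9.60 × 10^-3 mol
[NaOH]_dilute = 9.60 × 10^-3 / 0.0500 = 0.192 mol/L
Dilution factor = 250.0 / 24.5 = 10.20
[NaOH]_stock = 0.192 × 10.20 = 1.96 mol/L

1.96 mol/L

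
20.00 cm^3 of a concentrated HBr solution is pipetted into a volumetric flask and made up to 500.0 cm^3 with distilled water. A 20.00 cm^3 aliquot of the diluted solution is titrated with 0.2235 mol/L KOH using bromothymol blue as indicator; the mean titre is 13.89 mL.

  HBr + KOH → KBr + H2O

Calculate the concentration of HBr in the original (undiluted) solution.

3.881 mol/L

n(KOH) = 0.01389 × 0.2235 = 3.104 × 10^-3 mol
n(HBr) in the aliquot = 3.104 × 10^-3 mol (1:1 ratio)
[HBr]_dilute = 3.104 × 10^-3 / 0.02000 = 0.1552 mol/L
Dilution factor = 500.0 / 20.00 = 25.00
[HBr]_stock = 0.1552 × 25.00 = 3.881 mol/L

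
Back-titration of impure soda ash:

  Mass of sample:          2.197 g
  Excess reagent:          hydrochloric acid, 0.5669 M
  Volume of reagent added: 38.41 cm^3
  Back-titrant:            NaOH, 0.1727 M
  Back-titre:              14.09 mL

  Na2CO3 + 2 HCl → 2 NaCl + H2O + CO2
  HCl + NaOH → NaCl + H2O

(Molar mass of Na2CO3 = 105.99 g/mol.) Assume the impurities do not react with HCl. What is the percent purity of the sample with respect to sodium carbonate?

46.65 %

n(HCl) added = 0.03841 × 0.5669 = 0.02177 mol
n(NaOH) used in back-titration = 0.01409 × 0.1727 = 2.433 × 10^-3 mol
n(HCl) left over = 2.433 × 10^-3 mol (1:1 ratio)
n(HCl) consumed by analyte = 0.02177 − 2.433 × 10^-3 = 0.01934 mol
From the 1:2 ratio, n(Na2CO3) = 1/2 × 0.01934 = 9.671 × 10^-3 mol
mass of Na2CO3 = 9.671 × 10^-3 × 105.99 = 1.025 g
% Na2CO3 = 1.025 / 2.197 × 100 = 46.65 %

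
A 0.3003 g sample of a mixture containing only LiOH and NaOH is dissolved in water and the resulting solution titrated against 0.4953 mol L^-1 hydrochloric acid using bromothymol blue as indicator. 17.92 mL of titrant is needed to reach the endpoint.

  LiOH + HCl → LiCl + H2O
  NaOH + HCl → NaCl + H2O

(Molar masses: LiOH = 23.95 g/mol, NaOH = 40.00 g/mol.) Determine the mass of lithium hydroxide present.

0.08167 g

n(HCl) = 0.01792 × 0.4953 = 8.876 × 10^-3 mol
Let x = n(LiOH), y = n(NaOH).
Titrant: 1x + 1y = 8.876 × 10^-3;  mass: 23.95x + 40.00y = 0.3003
Solving, x = 3.410 × 10^-3 mol, y = 5.466 × 10^-3 mol
mass of LiOH = 3.410 × 10^-3 × 23.95 = 0.08167 g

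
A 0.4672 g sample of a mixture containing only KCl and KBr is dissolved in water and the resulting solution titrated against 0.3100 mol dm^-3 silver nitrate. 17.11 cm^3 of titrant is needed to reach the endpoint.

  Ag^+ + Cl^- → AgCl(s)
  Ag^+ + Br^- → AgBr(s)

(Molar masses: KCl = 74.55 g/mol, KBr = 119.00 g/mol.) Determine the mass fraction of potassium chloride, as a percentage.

n(AgNO3) = 0.01711 × 0.3100 = 5.304 × 10^-3 mol
Let x = n(KCl), y = n(KBr).
Titrant: 1x + 1y = 5.304 × 10^-3;  mass: 74.55x + 119.00y = 0.4672
Solving, x = 3.689 × 10^-3 mol, y = 1.615 × 10^-3 mol
mass of KCl = 3.689 × 10^-3 × 74.55 = 0.2750 g
% KCl = 0.2750 / 0.4672 × 100 = 58.87 %

58.87 %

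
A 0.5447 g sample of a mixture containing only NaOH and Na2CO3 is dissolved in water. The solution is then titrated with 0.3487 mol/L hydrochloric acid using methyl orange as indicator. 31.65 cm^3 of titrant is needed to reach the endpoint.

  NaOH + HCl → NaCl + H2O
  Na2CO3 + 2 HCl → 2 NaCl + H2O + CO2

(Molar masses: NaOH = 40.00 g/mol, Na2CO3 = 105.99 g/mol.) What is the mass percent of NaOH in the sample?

n(HCl) = 0.03165 × 0.3487 = 0.01104 mol
Let x = n(NaOH), y = n(Na2CO3).
Titrant: 1x + 2y = 0.01104;  mass: 40.00x + 105.99y = 0.5447
Solving, x = 3.091 × 10^-3 mol, y = 3.973 × 10^-3 mol
mass of NaOH = 3.091 × 10^-3 × 40.00 = 0.1237 g
% NaOH = 0.1237 / 0.5447 × 100 = 22.70 %

22.70 %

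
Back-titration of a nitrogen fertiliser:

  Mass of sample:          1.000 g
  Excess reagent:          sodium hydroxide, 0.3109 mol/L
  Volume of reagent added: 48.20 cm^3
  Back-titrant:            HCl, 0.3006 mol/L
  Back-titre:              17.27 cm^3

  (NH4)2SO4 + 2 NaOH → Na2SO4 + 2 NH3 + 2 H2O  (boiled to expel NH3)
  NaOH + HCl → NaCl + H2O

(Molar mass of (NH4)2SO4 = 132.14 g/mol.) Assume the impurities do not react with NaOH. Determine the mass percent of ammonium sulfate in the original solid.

n(NaOH) added = 0.04820 × 0.3109 = 0.01499 mol
n(HCl) used in back-titration = 0.01727 × 0.3006 = 5.191 × 10^-3 mol
n(NaOH) left over = 5.191 × 10^-3 mol (1:1 ratio)
n(NaOH) consumed by analyte = 0.01499 − 5.191 × 10^-3 = 9.794 × 10^-3 mol
From the 1:2 ratio, n((NH4)2SO4) = 1/2 × 9.794 × 10^-3 = 4.897 × 10^-3 mol
mass of (NH4)2SO4 = 4.897 × 10^-3 × 132.14 = 0.6471 g
% (NH4)2SO4 = 0.6471 / 1.000 × 100 = 64.71 %

64.71 %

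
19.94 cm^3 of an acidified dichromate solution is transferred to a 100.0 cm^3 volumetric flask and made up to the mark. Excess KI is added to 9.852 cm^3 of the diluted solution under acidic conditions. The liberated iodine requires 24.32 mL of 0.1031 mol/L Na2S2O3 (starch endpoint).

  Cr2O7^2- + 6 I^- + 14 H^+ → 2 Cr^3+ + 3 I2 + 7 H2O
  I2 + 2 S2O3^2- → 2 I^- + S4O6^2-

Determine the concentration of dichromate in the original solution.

0.2127 mol/L

n(S2O3^2-) = 0.02432 × 0.1031 = 2.507 × 10^-3 mol
n(I2) = n(S2O3^2-)/2 = 1.254 × 10^-3 mol
From the 1:3 ratio, n(Cr2O7^2-) in the aliquot = 1/3 × 1.254 × 10^-3 = 4.179 × 10^-4 mol
[Cr2O7^2-]_dilute = 4.179 × 10^-4 / 0.009852 = 0.04242 mol/L
[Cr2O7^2-]_original = 0.04242 × 100.0/19.94 = 0.2127 mol/L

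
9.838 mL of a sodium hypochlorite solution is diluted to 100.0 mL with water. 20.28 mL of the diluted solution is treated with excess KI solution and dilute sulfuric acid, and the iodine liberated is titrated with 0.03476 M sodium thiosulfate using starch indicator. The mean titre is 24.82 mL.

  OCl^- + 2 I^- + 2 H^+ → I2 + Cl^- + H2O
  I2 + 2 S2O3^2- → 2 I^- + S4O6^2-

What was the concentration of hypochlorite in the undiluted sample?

n(S2O3^2-) = 0.02482 × 0.03476 = 8.627 × 10^-4 mol
n(I2) = n(S2O3^2-)/2 = 4.314 × 10^-4 mol
n(OCl^-) in the aliquot = 4.314 × 10^-4 mol (1:1 ratio)
[OCl^-]_dilute = 4.314 × 10^-4 / 0.02028 = 0.02127 mol/L
[OCl^-]_original = 0.02127 × 100.0/9.838 = 0.2162 mol/L

0.2162 M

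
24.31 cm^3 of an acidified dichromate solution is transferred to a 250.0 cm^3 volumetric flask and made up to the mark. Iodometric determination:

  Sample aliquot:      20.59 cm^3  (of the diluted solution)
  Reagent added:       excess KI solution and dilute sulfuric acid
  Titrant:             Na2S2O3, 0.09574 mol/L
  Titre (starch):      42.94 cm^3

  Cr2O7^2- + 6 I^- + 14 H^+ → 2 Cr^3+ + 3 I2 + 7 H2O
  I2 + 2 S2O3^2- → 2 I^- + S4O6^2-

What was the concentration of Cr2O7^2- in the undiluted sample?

0.3422 mol/L

n(S2O3^2-) = 0.04294 × 0.09574 = 4.111 × 10^-3 mol
n(I2) = n(S2O3^2-)/2 = 2.056 × 10^-3 mol
From the 1:3 ratio, n(Cr2O7^2-) in the aliquot = 1/3 × 2.056 × 10^-3 = 6.852 × 10^-4 mol
[Cr2O7^2-]_dilute = 6.852 × 10^-4 / 0.02059 = 0.03328 mol/L
[Cr2O7^2-]_original = 0.03328 × 250.0/24.31 = 0.3422 mol/L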